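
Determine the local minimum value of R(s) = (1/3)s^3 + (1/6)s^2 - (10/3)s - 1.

R'(s) = s^2 + (1/3)s - 10/3. Setting R'(s) = 0 gives s ∈ {-2, 5/3}.
Second-derivative test with R''(s) = 2s + 1/3: R''(-2) = -11/3 < 0 ⇒ local maximum; R''(5/3) = 11/3 > 0 ⇒ local minimum.
So the local minimum value is R(5/3) = -737/162.

-737/162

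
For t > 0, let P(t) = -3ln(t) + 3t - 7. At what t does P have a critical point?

P'(t) = -3/t + 3 = 0 gives t = 1.
P''(t) = 3/t², which is positive for t > 0, so this is a local minimum.
P(1) = -3·ln(1) + 3 - 7 ≈ -4.0000.

1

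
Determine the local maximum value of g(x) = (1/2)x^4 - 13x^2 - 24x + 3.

29/2

Critical points: g'(x) = 2x^3 - 26x - 24 vanishes at x = -3, -1, 4.
Since g''(x) = 6x^2 - 26, we get g''(-3) = 28 > 0 ⇒ local minimum; g''(-1) = -20 < 0 ⇒ local maximum; g''(4) = 70 > 0 ⇒ local minimum.
Thus g has its local maximum at x = -1, with value 29/2.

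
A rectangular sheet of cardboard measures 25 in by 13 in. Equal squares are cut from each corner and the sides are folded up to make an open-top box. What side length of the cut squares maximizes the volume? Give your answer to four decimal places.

2.7239

With cut size x, the volume is V(x) = x(25 − 2x)(13 − 2x) for 0 < x < 6.5.
V'(x) = 12x^2 − 152x + 325. Setting V'(x) = 0 gives x ≈ 2.7239 (the root in (0, 6.5)).
V''(x) = 24x − 152 is negative there, so this is the maximum; V ≈ 402.2169.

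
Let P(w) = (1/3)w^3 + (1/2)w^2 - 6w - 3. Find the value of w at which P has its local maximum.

-3

P'(w) = w^2 + w - 6 = 0 at w = -3, 2.
Since P''(w) = 2w + 1, we get P''(-3) = -5 < 0 ⇒ local maximum; P''(2) = 5 > 0 ⇒ local minimum.
Thus P has its local maximum at w = -3, with value 21/2.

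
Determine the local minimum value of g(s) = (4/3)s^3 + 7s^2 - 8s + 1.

-13/12

g'(s) = 4s^2 + 14s - 8 = 0 at s = -4, 1/2.
g''(s) = 8s + 14. g''(-4) = -18 < 0 ⇒ local maximum; g''(1/2) = 18 > 0 ⇒ local minimum.
The local minimum is g(1/2) = -13/12.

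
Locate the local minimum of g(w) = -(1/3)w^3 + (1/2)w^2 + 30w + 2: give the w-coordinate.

-5

g'(w) = -w^2 + w + 30 = 0 at w = -5, 6.
Since g''(w) = -2w + 1, we get g''(-5) = 11 > 0 ⇒ local minimum; g''(6) = -11 < 0 ⇒ local maximum.
The local minimum is g(-5) = -563/6.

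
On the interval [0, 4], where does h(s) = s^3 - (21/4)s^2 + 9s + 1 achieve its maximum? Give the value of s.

The derivative is 3s^2 - (21/2)s + 9, which vanishes at s = 3/2 and s = 2.
Evaluating at the critical points and endpoints: h(0) = 1; h(3/2) = 97/16; h(2) = 6; h(4) = 17.
So the maximum is h(4) = 17.

4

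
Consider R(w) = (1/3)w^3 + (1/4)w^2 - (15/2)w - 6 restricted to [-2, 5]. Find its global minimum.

-863/48

R'(w) = w^2 + (1/2)w - 15/2, whose only zero in [-2, 5] is w = 5/2.
Evaluating at the critical points and endpoints: R(-2) = 22/3,  R(5/2) = -863/48,  R(5) = 53/12.
Hence the absolute minimum is -863/48 at w = 5/2.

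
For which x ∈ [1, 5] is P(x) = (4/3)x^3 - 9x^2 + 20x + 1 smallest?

The derivative is 4x^2 - 18x + 20, which vanishes at x = 2 and x = 5/2.
Evaluating at the critical points and endpoints: P(1) = 40/3, P(2) = 47/3, P(5/2) = 187/12, P(5) = 128/3.
The minimum over the interval is 40/3, attained at x = 1.

1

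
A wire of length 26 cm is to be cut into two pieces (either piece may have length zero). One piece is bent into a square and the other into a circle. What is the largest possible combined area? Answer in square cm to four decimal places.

Let x be the length used for the square. Square side x/4; circle radius (26−x)/(2π).
A(x) = (x/4)² + π·((26−x)/(2π))² = x²/16 + (26−x)²/(4π) for 0 ≤ x ≤ 26. A'(x) = x/8 − (26−x)/(2π) = 0 gives x = 4·26/(π+4) ≈ 14.5626.
A'' > 0, so the interior critical point is a minimum; the maximum is at an endpoint. A(0) = 53.7944 and A(26) = 42.2500, so the largest area is 53.7944.

53.7944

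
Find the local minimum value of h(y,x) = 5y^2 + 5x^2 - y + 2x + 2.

∂h/∂y = 10y - 1 = 0 and ∂h/∂x = 10x + 2 = 0, so (y, x) = (1/10, -1/5).
The Hessian has h_{yy} = 10, h_{xx} = 10, h_{yx} = 0, giving D = 100 > 0 with h_{yy} > 0, so the point is a local minimum.
h(1/10, -1/5) = 7/4.

7/4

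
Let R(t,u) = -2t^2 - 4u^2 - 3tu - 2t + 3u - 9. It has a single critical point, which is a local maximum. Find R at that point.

-155/23

∂R/∂t = -4t - 3u - 2 = 0 and ∂R/∂u = -3t - 8u + 3 = 0, so (t, u) = (-25/23, 18/23).
The Hessian has R_{tt} = -4, R_{uu} = -8, R_{tu} = -3, giving D = 23 > 0 with R_{tt} < 0, so the point is a local maximum.
R(-25/23, 18/23) = -155/23.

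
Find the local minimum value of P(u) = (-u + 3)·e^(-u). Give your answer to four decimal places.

P'(u) = (-1)·e^(-u) + (-u + 3)·(-1)·e^(-u) = (u - 4)·e^(-u). Since e^(-u) > 0, the only critical point is u = 4.
P''(4) has the same sign as 1 > 0, so this is a local minimum.
P(4) = (-1)·e^(-4) ≈ -0.0183.

-0.0183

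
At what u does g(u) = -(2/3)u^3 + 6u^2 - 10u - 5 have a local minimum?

Critical points: g'(u) = -2u^2 + 12u - 10 vanishes at u = 1, 5.
Second-derivative test with g''(u) = -4u + 12: g''(1) = 8 > 0 ⇒ local minimum; g''(5) = -8 < 0 ⇒ local maximum.
The local minimum is g(1) = -29/3.

1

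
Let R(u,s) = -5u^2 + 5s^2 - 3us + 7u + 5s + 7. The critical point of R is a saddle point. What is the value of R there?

∂R/∂u = -10u - 3s + 7 = 0 and ∂R/∂s = -3u + 10s + 5 = 0, so (u, s) = (85/109, -29/109).
The Hessian has R_{uu} = -10, R_{ss} = 10, R_{us} = -3, giving D = -109 < 0, so the point is a saddle point.
R(85/109, -29/109) = 988/109.

988/109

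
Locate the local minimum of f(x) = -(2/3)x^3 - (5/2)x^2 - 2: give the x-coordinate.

f'(x) = -2x^2 - 5x. Setting f'(x) = 0 gives x ∈ {-5/2, 0}.
Second-derivative test with f''(x) = -4x - 5: f''(-5/2) = 5 > 0 ⇒ local minimum; f''(0) = -5 < 0 ⇒ local maximum.
The local minimum is f(-5/2) = -173/24.

-5/2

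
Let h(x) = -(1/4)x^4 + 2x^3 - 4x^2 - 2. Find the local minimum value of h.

h'(x) = -x^3 + 6x^2 - 8x. Setting h'(x) = 0 gives x ∈ {0, 2, 4}.
h''(x) = -3x^2 + 12x - 8. h''(0) = -8 < 0 ⇒ local maximum; h''(2) = 4 > 0 ⇒ local minimum; h''(4) = -8 < 0 ⇒ local maximum.
The local minimum is h(2) = -6.

-6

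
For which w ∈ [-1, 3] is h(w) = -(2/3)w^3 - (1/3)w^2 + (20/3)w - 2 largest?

The derivative is -2w^2 - (2/3)w + 20/3, whose only zero in [-1, 3] is w = 5/3.
Compare values at every candidate in [-1, 3]: h(-1) = -25/3, h(5/3) = 413/81, h(3) = -3.
The maximum over the interval is 413/81, attained at w = 5/3.

5/3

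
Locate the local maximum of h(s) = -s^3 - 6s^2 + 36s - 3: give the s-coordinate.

Critical points: h'(s) = -3s^2 - 12s + 36 vanishes at s = -6, 2.
h''(s) = -6s - 12. h''(-6) = 24 > 0 ⇒ local minimum; h''(2) = -24 < 0 ⇒ local maximum.
Thus h has its local maximum at s = 2, with value 37.

2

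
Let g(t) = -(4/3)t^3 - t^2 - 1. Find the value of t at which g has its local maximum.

g'(t) = -4t^2 - 2t = 0 at t = -1/2, 0.
Since g''(t) = -8t - 2, we get g''(-1/2) = 2 > 0 ⇒ local minimum; g''(0) = -2 < 0 ⇒ local maximum.
The local maximum is g(0) = -1.

0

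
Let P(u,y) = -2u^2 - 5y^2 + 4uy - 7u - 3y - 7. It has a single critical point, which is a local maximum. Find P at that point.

∂P/∂u = -4u + 4y - 7 = 0 and ∂P/∂y = 4u - 10y - 3 = 0, so (u, y) = (-41/12, -5/3).
The Hessian has P_{uu} = -4, P_{yy} = -10, P_{uy} = 4, giving D = 24 > 0 with P_{uu} < 0, so the point is a local maximum.
P(-41/12, -5/3) = 179/24.

179/24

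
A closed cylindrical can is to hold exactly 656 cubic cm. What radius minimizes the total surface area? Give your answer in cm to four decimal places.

4.7088

With radius r and height h, πr²h = 656 so h = 656/(πr²), and S(r) = 2πr² + 2πrh = 2πr² + 2·656/r.
S'(r) = 4πr − 2·656/r² = 0 ⇒ r³ = 656/(2π), so r ≈ 4.7088 and h = 2r ≈ 9.4176.
S''(r) = 4π + 4·656/r³ > 0, so this is the minimum; S ≈ 417.9430.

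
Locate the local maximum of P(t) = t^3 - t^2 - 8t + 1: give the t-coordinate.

-4/3

P'(t) = 3t^2 - 2t - 8 = 0 at t = -4/3, 2.
Since P''(t) = 6t - 2, we get P''(-4/3) = -10 < 0 ⇒ local maximum; P''(2) = 10 > 0 ⇒ local minimum.
Thus P has its local maximum at t = -4/3, with value 203/27.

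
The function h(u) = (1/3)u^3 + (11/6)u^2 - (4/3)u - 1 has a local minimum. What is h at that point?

Critical points: h'(u) = u^2 + (11/3)u - 4/3 vanishes at u = -4, 1/3.
h''(u) = 2u + 11/3. h''(-4) = -13/3 < 0 ⇒ local maximum; h''(1/3) = 13/3 > 0 ⇒ local minimum.
The local minimum is h(1/3) = -199/162.

-199/162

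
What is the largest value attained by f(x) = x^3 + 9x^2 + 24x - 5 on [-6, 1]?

f'(x) = 3x^2 + 18x + 24, which vanishes at x = -4 and x = -2.
Compare values at every candidate in [-6, 1]: f(-6) = -41, f(-4) = -21, f(-2) = -25, f(1) = 29.
So the maximum is f(1) = 29.

29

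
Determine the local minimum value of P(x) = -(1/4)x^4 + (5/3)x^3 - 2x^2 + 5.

53/12

Critical points: P'(x) = -x^3 + 5x^2 - 4x vanishes at x = 0, 1, 4.
P''(x) = -3x^2 + 10x - 4. P''(0) = -4 < 0 ⇒ local maximum; P''(1) = 3 > 0 ⇒ local minimum; P''(4) = -12 < 0 ⇒ local maximum.
The local minimum is P(1) = 53/12.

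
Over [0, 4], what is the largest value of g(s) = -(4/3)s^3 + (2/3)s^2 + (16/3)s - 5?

g'(s) = -4s^2 + (4/3)s + 16/3, whose only zero in [0, 4] is s = 4/3.
Evaluating at the critical points and endpoints: g(0) = -5; g(4/3) = 11/81; g(4) = -175/3.
The maximum over the interval is 11/81, attained at s = 4/3.

11/81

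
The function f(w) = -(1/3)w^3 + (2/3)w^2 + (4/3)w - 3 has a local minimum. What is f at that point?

f'(w) = -w^2 + (4/3)w + 4/3 = 0 at w = -2/3, 2.
Since f''(w) = -2w + 4/3, we get f''(-2/3) = 8/3 > 0 ⇒ local minimum; f''(2) = -8/3 < 0 ⇒ local maximum.
So the local minimum value is f(-2/3) = -283/81.

-283/81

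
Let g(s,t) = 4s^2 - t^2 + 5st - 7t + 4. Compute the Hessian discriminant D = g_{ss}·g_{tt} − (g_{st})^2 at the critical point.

-41

∂g/∂s = 8s + 5t = 0 and ∂g/∂t = 5s - 2t - 7 = 0, so (s, t) = (35/41, -56/41).
The Hessian has g_{ss} = 8, g_{tt} = -2, g_{st} = 5, giving D = -41 < 0, so the point is a saddle point.
D = (8)·(-2) − (5)^2 = -41.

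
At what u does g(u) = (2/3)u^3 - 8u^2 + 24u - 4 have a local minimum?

6

Critical points: g'(u) = 2u^2 - 16u + 24 vanishes at u = 2, 6.
Second-derivative test with g''(u) = 4u - 16: g''(2) = -8 < 0 ⇒ local maximum; g''(6) = 8 > 0 ⇒ local minimum.
Thus g has its local minimum at u = 6, with value -4.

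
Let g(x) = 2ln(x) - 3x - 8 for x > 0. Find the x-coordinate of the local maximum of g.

g'(x) = 2/x − 3 = 0 gives x = 2/3.
g''(x) = -2/x², which is negative for x > 0, so this is a local maximum.
g(2/3) = 2·ln(2/3) - 2 - 8 ≈ -10.8109.

2/3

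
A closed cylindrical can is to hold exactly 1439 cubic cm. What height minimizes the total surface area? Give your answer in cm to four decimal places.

12.2365

With radius r and height h, πr²h = 1439 so h = 1439/(πr²), and S(r) = 2πr² + 2πrh = 2πr² + 2·1439/r.
S'(r) = 4πr − 2·1439/r² = 0 ⇒ r³ = 1439/(2π), so r ≈ 6.1182 and h = 2r ≈ 12.2365.
S''(r) = 4π + 4·1439/r³ > 0, so this is the minimum; S ≈ 705.5943.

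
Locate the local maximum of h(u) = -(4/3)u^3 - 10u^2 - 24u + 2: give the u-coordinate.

Critical points: h'(u) = -4u^2 - 20u - 24 vanishes at u = -3, -2.
h''(u) = -8u - 20. h''(-3) = 4 > 0 ⇒ local minimum; h''(-2) = -4 < 0 ⇒ local maximum.
Thus h has its local maximum at u = -2, with value 62/3.

-2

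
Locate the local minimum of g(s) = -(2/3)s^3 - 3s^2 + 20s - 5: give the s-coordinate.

g'(s) = -2s^2 - 6s + 20 = 0 at s = -5, 2.
g''(s) = -4s - 6. g''(-5) = 14 > 0 ⇒ local minimum; g''(2) = -14 < 0 ⇒ local maximum.
Thus g has its local minimum at s = -5, with value -290/3.

-5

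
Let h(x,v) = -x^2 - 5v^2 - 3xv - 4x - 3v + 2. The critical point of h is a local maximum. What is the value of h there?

∂h/∂x = -2x - 3v - 4 = 0 and ∂h/∂v = -3x - 10v - 3 = 0, so (x, v) = (-31/11, 6/11).
The Hessian has h_{xx} = -2, h_{vv} = -10, h_{xv} = -3, giving D = 11 > 0 with h_{xx} < 0, so the point is a local maximum.
h(-31/11, 6/11) = 75/11.

75/11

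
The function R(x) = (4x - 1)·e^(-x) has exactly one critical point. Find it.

Differentiating with the product rule gives R'(x) = (-4x + 5)·e^(-x). Since e^(-x) > 0, the only critical point is x = 5/4.
R''(5/4) has the same sign as -4 < 0, so this is a local maximum.
R(5/4) = (4)·e^(-5/4) ≈ 1.1460.

5/4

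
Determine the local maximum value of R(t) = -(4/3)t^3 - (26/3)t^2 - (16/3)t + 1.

151/81

R'(t) = -4t^2 - (52/3)t - 16/3 = 0 at t = -4, -1/3.
Second-derivative test with R''(t) = -8t - 52/3: R''(-4) = 44/3 > 0 ⇒ local minimum; R''(-1/3) = -44/3 < 0 ⇒ local maximum.
Thus R has its local maximum at t = -1/3, with value 151/81.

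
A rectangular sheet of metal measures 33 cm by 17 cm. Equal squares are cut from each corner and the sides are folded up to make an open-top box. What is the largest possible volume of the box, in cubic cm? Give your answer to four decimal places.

910.2772

With cut size x, the volume is V(x) = x(33 − 2x)(17 − 2x) for 0 < x < 8.5.
V'(x) = 12x^2 − 200x + 561. Setting V'(x) = 0 gives x ≈ 3.5695 (the root in (0, 8.5)).
V''(x) = 24x − 200 is negative there, so this is the maximum; V ≈ 910.2772.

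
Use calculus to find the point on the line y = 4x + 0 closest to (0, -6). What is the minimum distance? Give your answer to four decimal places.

Minimize D(x)^2 = (x + 0)^2 + (4x + 6)^2.
d/dx[D^2] = 2(x + 0) + 2·4·(4x + 6) = 0 ⇒ x = -24/17.
Then y = -96/17 and the distance is √(36/17) ≈ 1.4552.

1.4552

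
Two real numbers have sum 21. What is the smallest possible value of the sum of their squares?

With a + b = 21, a^2 + b^2 = a^2 + (21 − a)^2.
The derivative 2a − 2(21 − a) = 4a − 42 vanishes at a = 21/2; second derivative 4 > 0, a minimum.
The minimum is 2·(21/2)^2 = 441/2.

441/2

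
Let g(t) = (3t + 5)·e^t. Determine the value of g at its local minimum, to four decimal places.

g'(t) = 3·e^t + (3t + 5)·1·e^t = (3t + 8)·e^t. Since e^t > 0, the only critical point is t = -8/3.
g''(-8/3) has the same sign as 3 > 0, so this is a local minimum.
g(-8/3) = (-3)·e^(-8/3) ≈ -0.2085.

-0.2085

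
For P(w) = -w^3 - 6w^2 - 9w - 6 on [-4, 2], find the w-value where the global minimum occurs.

2

The derivative is -3w^2 - 12w - 9, which vanishes at w = -3 and w = -1.
Candidates: P(-4) = -2, P(-3) = -6, P(-1) = -2, P(2) = -56.
Hence the absolute minimum is -56 at w = 2.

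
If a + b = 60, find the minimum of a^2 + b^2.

With a + b = 60, a^2 + b^2 = a^2 + (60 − a)^2.
The derivative 2a − 2(60 − a) = 4a − 120 vanishes at a = 30; second derivative 4 > 0, a minimum.
The minimum is 2·(30)^2 = 1800.

1800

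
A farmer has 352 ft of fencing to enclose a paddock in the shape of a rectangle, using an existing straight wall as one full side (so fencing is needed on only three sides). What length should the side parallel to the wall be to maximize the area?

176

Let the sides perpendicular to the wall have length x and the parallel side y, so 2x + y = 352 and the area is A = xy = x(352 − 2x).
A'(x) = 352 − 4x = 0 gives x = 88, and A''(x) = −4 < 0 confirms a maximum.
Then y = 352 − 2·88 = 176 and A = 15488.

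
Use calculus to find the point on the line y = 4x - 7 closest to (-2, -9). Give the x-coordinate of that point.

Minimize D(x)^2 = (x + 2)^2 + (4x + 2)^2.
d/dx[D^2] = 2(x + 2) + 2·4·(4x + 2) = 0 ⇒ x = -10/17.
Then y = -159/17 and the distance is √(36/17) ≈ 1.4552.

-10/17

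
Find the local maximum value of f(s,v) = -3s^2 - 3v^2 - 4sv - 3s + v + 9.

∂f/∂s = -6s - 4v - 3 = 0 and ∂f/∂v = -4s - 6v + 1 = 0, so (s, v) = (-11/10, 9/10).
The Hessian has f_{ss} = -6, f_{vv} = -6, f_{sv} = -4, giving D = 20 > 0 with f_{ss} < 0, so the point is a local maximum.
f(-11/10, 9/10) = 111/10.

111/10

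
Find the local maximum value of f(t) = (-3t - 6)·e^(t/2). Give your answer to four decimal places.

f'(t) = (-3)·e^(t/2) + (-3t - 6)·(1/2)·e^(t/2) = (-(3/2)t - 6)·e^(t/2). Since e^(t/2) > 0, the only critical point is t = -4.
f''(-4) has the same sign as -3/2 < 0, so this is a local maximum.
f(-4) = (6)·e^(-2) ≈ 0.8120.

0.8120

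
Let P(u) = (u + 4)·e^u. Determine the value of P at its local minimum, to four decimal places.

-0.0067

P'(u) = 1·e^u + (u + 4)·1·e^u = (u + 5)·e^u. Since e^u > 0, the only critical point is u = -5.
P''(-5) has the same sign as 1 > 0, so this is a local minimum.
P(-5) = (-1)·e^(-5) ≈ -0.0067.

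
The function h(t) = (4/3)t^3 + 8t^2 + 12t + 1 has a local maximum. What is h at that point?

h'(t) = 4t^2 + 16t + 12. Setting h'(t) = 0 gives t ∈ {-3, -1}.
Second-derivative test with h''(t) = 8t + 16: h''(-3) = -8 < 0 ⇒ local maximum; h''(-1) = 8 > 0 ⇒ local minimum.
So the local maximum value is h(-3) = 1.

1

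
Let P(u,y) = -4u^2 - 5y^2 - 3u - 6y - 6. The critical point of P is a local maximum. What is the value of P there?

∂P/∂u = -8u - 3 = 0 and ∂P/∂y = -10y - 6 = 0, so (u, y) = (-3/8, -3/5).
The Hessian has P_{uu} = -8, P_{yy} = -10, P_{uy} = 0, giving D = 80 > 0 with P_{uu} < 0, so the point is a local maximum.
P(-3/8, -3/5) = -291/80.

-291/80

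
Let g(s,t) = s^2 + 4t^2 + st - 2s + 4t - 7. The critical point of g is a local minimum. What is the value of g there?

∂g/∂s = 2s + t - 2 = 0 and ∂g/∂t = s + 8t + 4 = 0, so (s, t) = (4/3, -2/3).
The Hessian has g_{ss} = 2, g_{tt} = 8, g_{st} = 1, giving D = 15 > 0 with g_{ss} > 0, so the point is a local minimum.
g(4/3, -2/3) = -29/3.

-29/3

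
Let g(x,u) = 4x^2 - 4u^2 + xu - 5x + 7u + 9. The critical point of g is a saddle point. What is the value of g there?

∂g/∂x = 8x + u - 5 = 0 and ∂g/∂u = x - 8u + 7 = 0, so (x, u) = (33/65, 61/65).
The Hessian has g_{xx} = 8, g_{uu} = -8, g_{xu} = 1, giving D = -65 < 0, so the point is a saddle point.
g(33/65, 61/65) = 716/65.

716/65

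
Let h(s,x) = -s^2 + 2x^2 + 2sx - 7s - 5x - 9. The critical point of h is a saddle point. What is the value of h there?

-35/4

∂h/∂s = -2s + 2x - 7 = 0 and ∂h/∂x = 2s + 4x - 5 = 0, so (s, x) = (-3/2, 2).
The Hessian has h_{ss} = -2, h_{xx} = 4, h_{sx} = 2, giving D = -12 < 0, so the point is a saddle point.
h(-3/2, 2) = -35/4.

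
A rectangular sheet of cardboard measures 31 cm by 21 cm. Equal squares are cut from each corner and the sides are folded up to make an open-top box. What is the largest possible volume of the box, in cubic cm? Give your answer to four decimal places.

With cut size x, the volume is V(x) = x(31 − 2x)(21 − 2x) for 0 < x < 10.5.
V'(x) = 12x^2 − 208x + 651. Setting V'(x) = 0 gives x ≈ 4.0993 (the root in (0, 10.5)).
V''(x) = 24x − 208 is negative there, so this is the maximum; V ≈ 1196.5440.

1196.5440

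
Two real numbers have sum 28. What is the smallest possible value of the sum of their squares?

With a + b = 28, a^2 + b^2 = a^2 + (28 − a)^2.
The derivative 2a − 2(28 − a) = 4a − 56 vanishes at a = 14; second derivative 4 > 0, a minimum.
The minimum is 2·(14)^2 = 392.

392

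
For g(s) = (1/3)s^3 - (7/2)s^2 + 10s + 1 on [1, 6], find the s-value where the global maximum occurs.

g'(s) = s^2 - 7s + 10, which vanishes at s = 2 and s = 5.
Evaluating at the critical points and endpoints: g(1) = 47/6; g(2) = 29/3; g(5) = 31/6; g(6) = 7.
The maximum over the interval is 29/3, attained at s = 2.

2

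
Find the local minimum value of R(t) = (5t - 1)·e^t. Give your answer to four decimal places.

-2.2466

R'(t) = 5·e^t + (5t - 1)·1·e^t = (5t + 4)·e^t. Since e^t > 0, the only critical point is t = -4/5.
R''(-4/5) has the same sign as 5 > 0, so this is a local minimum.
R(-4/5) = (-5)·e^(-4/5) ≈ -2.2466.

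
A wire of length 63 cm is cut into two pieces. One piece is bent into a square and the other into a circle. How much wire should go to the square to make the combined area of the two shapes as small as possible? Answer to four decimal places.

35.2862

Let x be the length used for the square. Square side x/4; circle radius (63−x)/(2π).
A(x) = (x/4)² + π·((63−x)/(2π))² = x²/16 + (63−x)²/(4π) for 0 ≤ x ≤ 63. A'(x) = x/8 − (63−x)/(2π) = 0 gives x = 4·63/(π+4) ≈ 35.2862.
A'' = 1/8 + 1/(2π) > 0, so this gives the minimum combined area; x ≈ 35.2862 cm to the square.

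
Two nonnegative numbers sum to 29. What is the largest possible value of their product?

With x + y = 29, the product is P(x) = x(29 − x).
P'(x) = 29 − 2x = 0 gives x = 29/2; P'' = −2 < 0, so this is the maximum.
P = 29/2·29/2 = 841/4.

841/4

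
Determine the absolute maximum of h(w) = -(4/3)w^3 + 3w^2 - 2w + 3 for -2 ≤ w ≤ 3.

The derivative is -4w^2 + 6w - 2, which vanishes at w = 1/2 and w = 1.
Evaluating at the critical points and endpoints: h(-2) = 89/3, h(1/2) = 31/12, h(1) = 8/3, h(3) = -12.
So the maximum is h(-2) = 89/3.

89/3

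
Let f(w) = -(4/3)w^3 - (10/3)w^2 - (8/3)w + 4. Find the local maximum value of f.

f'(w) = -4w^2 - (20/3)w - 8/3 = 0 at w = -1, -2/3.
Since f''(w) = -8w - 20/3, we get f''(-1) = 4/3 > 0 ⇒ local minimum; f''(-2/3) = -4/3 < 0 ⇒ local maximum.
Thus f has its local maximum at w = -2/3, with value 380/81.

380/81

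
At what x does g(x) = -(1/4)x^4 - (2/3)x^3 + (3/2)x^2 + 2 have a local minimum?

g'(x) = -x^3 - 2x^2 + 3x. Setting g'(x) = 0 gives x ∈ {-3, 0, 1}.
Second-derivative test with g''(x) = -3x^2 - 4x + 3: g''(-3) = -12 < 0 ⇒ local maximum; g''(0) = 3 > 0 ⇒ local minimum; g''(1) = -4 < 0 ⇒ local maximum.
Thus g has its local minimum at x = 0, with value 2.

0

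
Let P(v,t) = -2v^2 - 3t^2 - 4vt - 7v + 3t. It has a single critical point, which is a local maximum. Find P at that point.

∂P/∂v = -4v - 4t - 7 = 0 and ∂P/∂t = -4v - 6t + 3 = 0, so (v, t) = (-27/4, 5).
The Hessian has P_{vv} = -4, P_{tt} = -6, P_{vt} = -4, giving D = 8 > 0 with P_{vv} < 0, so the point is a local maximum.
P(-27/4, 5) = 249/8.

249/8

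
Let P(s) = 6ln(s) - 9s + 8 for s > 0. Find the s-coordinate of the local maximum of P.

2/3

P'(s) = 6/s − 9 = 0 gives s = 2/3.
P''(s) = -6/s², which is negative for s > 0, so this is a local maximum.
P(2/3) = 6·ln(2/3) - 6 + 8 ≈ -0.4328.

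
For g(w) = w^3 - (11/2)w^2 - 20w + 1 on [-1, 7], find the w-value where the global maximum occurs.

-1

Differentiating, g'(w) = 3w^2 - 11w - 20; whose only zero in [-1, 7] is w = 5.
Evaluating at the critical points and endpoints: g(-1) = 29/2,  g(5) = -223/2,  g(7) = -131/2.
The maximum over the interval is 29/2, attained at w = -1.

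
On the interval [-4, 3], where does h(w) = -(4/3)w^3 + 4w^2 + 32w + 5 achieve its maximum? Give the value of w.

Differentiating, h'(w) = -4w^2 + 8w + 32; whose only zero in [-4, 3] is w = -2.
Compare values at every candidate in [-4, 3]: h(-4) = 79/3,  h(-2) = -97/3,  h(3) = 101.
Hence the absolute maximum is 101 at w = 3.

3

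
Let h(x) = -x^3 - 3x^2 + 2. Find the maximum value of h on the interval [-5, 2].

52

The derivative is -3x^2 - 6x, which vanishes at x = -2 and x = 0.
Evaluating at the critical points and endpoints: h(-5) = 52; h(-2) = -2; h(0) = 2; h(2) = -18.
Hence the absolute maximum is 52 at x = -5.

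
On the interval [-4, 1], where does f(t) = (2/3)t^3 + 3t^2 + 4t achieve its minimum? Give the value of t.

-4

The derivative is 2t^2 + 6t + 4, which vanishes at t = -2 and t = -1.
Evaluating at the critical points and endpoints: f(-4) = -32/3; f(-2) = -4/3; f(-1) = -5/3; f(1) = 23/3.
Hence the absolute minimum is -32/3 at t = -4.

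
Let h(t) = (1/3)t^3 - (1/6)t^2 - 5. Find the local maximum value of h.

Critical points: h'(t) = t^2 - (1/3)t vanishes at t = 0, 1/3.
Since h''(t) = 2t - 1/3, we get h''(0) = -1/3 < 0 ⇒ local maximum; h''(1/3) = 1/3 > 0 ⇒ local minimum.
So the local maximum value is h(0) = -5.

-5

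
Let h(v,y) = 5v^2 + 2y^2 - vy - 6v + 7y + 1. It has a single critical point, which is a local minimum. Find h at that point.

-236/39

∂h/∂v = 10v - y - 6 = 0 and ∂h/∂y = -v + 4y + 7 = 0, so (v, y) = (17/39, -64/39).
The Hessian has h_{vv} = 10, h_{yy} = 4, h_{vy} = -1, giving D = 39 > 0 with h_{vv} > 0, so the point is a local minimum.
h(17/39, -64/39) = -236/39.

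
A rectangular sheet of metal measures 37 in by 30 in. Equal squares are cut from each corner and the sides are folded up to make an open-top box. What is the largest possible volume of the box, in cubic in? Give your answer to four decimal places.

With cut size x, the volume is V(x) = x(37 − 2x)(30 − 2x) for 0 < x < 15.
V'(x) = 12x^2 − 268x + 1110. Setting V'(x) = 0 gives x ≈ 5.4927 (the root in (0, 15)).
V''(x) = 24x − 268 is negative there, so this is the maximum; V ≈ 2717.0037.

2717.0037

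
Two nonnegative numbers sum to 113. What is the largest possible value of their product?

With x + y = 113, the product is P(x) = x(113 − x).
P'(x) = 113 − 2x = 0 gives x = 113/2; P'' = −2 < 0, so this is the maximum.
P = 113/2·113/2 = 12769/4.

12769/4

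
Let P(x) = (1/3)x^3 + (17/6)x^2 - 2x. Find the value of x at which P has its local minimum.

1/3

P'(x) = x^2 + (17/3)x - 2 = 0 at x = -6, 1/3.
P''(x) = 2x + 17/3. P''(-6) = -19/3 < 0 ⇒ local maximum; P''(1/3) = 19/3 > 0 ⇒ local minimum.
The local minimum is P(1/3) = -55/162.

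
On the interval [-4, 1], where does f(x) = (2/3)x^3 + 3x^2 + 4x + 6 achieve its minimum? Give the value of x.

-4

Differentiating, f'(x) = 2x^2 + 6x + 4; which vanishes at x = -2 and x = -1.
Evaluating at the critical points and endpoints: f(-4) = -14/3; f(-2) = 14/3; f(-1) = 13/3; f(1) = 41/3.
So the minimum is f(-4) = -14/3.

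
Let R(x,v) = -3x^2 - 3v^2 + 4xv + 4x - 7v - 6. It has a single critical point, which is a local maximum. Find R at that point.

∂R/∂x = -6x + 4v + 4 = 0 and ∂R/∂v = 4x - 6v - 7 = 0, so (x, v) = (-1/5, -13/10).
The Hessian has R_{xx} = -6, R_{vv} = -6, R_{xv} = 4, giving D = 20 > 0 with R_{xx} < 0, so the point is a local maximum.
R(-1/5, -13/10) = -37/20.

-37/20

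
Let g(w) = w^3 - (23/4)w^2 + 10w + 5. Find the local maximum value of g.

283/27

g'(w) = 3w^2 - (23/2)w + 10. Setting g'(w) = 0 gives w ∈ {4/3, 5/2}.
Second-derivative test with g''(w) = 6w - 23/2: g''(4/3) = -7/2 < 0 ⇒ local maximum; g''(5/2) = 7/2 > 0 ⇒ local minimum.
Thus g has its local maximum at w = 4/3, with value 283/27.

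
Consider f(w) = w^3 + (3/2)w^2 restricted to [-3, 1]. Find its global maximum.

5/2

f'(w) = 3w^2 + 3w, which vanishes at w = -1 and w = 0.
Compare values at every candidate in [-3, 1]: f(-3) = -27/2, f(-1) = 1/2, f(0) = 0, f(1) = 5/2.
So the maximum is f(1) = 5/2.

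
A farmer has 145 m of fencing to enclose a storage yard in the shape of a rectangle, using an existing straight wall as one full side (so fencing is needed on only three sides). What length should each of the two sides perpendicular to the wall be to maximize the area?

Let the sides perpendicular to the wall have length x and the parallel side y, so 2x + y = 145 and the area is A = xy = x(145 − 2x).
A'(x) = 145 − 4x = 0 gives x = 145/4, and A''(x) = −4 < 0 confirms a maximum.
Then y = 145 − 2·145/4 = 145/2 and A = 21025/8.

145/4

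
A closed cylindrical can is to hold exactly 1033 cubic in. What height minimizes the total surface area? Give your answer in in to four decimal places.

10.9565

With radius r and height h, πr²h = 1033 so h = 1033/(πr²), and S(r) = 2πr² + 2πrh = 2πr² + 2·1033/r.
S'(r) = 4πr − 2·1033/r² = 0 ⇒ r³ = 1033/(2π), so r ≈ 5.4782 and h = 2r ≈ 10.9565.
S''(r) = 4π + 4·1033/r³ > 0, so this is the minimum; S ≈ 565.6938.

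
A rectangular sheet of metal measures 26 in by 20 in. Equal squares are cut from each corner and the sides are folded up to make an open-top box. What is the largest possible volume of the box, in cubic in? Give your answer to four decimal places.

867.1958

With cut size x, the volume is V(x) = x(26 − 2x)(20 − 2x) for 0 < x < 10.
V'(x) = 12x^2 − 184x + 520. Setting V'(x) = 0 gives x ≈ 3.7367 (the root in (0, 10)).
V''(x) = 24x − 184 is negative there, so this is the maximum; V ≈ 867.1958.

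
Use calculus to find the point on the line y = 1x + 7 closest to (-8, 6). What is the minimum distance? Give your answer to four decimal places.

4.9497

Minimize D(x)^2 = (x + 8)^2 + (x + 1)^2.
d/dx[D^2] = 2(x + 8) + 2·1·(x + 1) = 0 ⇒ x = -9/2.
Then y = 5/2 and the distance is √(49/2) ≈ 4.9497.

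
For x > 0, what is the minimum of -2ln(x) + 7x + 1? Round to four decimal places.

g'(x) = -2/x + 7 = 0 gives x = 2/7.
g''(x) = 2/x², which is positive for x > 0, so this is a local minimum.
g(2/7) = -2·ln(2/7) + 2 + 1 ≈ 5.5055.

5.5055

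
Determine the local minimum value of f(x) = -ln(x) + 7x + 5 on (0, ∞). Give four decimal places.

7.9459

f'(x) = -1/x + 7 = 0 gives x = 1/7.
f''(x) = 1/x², which is positive for x > 0, so this is a local minimum.
f(1/7) = -1·ln(1/7) + 1 + 5 ≈ 7.9459.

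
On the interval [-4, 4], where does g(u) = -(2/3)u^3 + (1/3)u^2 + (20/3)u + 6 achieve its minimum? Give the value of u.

4

The derivative is -2u^2 + (2/3)u + 20/3, which vanishes at u = -5/3 and u = 2.
Candidates: g(-4) = 82/3; g(-5/3) = -89/81; g(2) = 46/3; g(4) = -14/3.
The minimum over the interval is -14/3, attained at u = 4.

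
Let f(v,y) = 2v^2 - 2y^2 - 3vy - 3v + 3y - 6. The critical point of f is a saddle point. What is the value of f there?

-177/25

∂f/∂v = 4v - 3y - 3 = 0 and ∂f/∂y = -3v - 4y + 3 = 0, so (v, y) = (21/25, 3/25).
The Hessian has f_{vv} = 4, f_{yy} = -4, f_{vy} = -3, giving D = -25 < 0, so the point is a saddle point.
f(21/25, 3/25) = -177/25.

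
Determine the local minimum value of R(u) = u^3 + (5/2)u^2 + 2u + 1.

13/27

Critical points: R'(u) = 3u^2 + 5u + 2 vanishes at u = -1, -2/3.
Since R''(u) = 6u + 5, we get R''(-1) = -1 < 0 ⇒ local maximum; R''(-2/3) = 1 > 0 ⇒ local minimum.
So the local minimum value is R(-2/3) = 13/27.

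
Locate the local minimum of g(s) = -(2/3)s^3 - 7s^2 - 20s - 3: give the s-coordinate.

-5

g'(s) = -2s^2 - 14s - 20. Setting g'(s) = 0 gives s ∈ {-5, -2}.
g''(s) = -4s - 14. g''(-5) = 6 > 0 ⇒ local minimum; g''(-2) = -6 < 0 ⇒ local maximum.
Thus g has its local minimum at s = -5, with value 16/3.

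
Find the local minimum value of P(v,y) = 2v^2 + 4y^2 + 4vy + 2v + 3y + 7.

∂P/∂v = 4v + 4y + 2 = 0 and ∂P/∂y = 4v + 8y + 3 = 0, so (v, y) = (-1/4, -1/4).
The Hessian has P_{vv} = 4, P_{yy} = 8, P_{vy} = 4, giving D = 16 > 0 with P_{vv} > 0, so the point is a local minimum.
P(-1/4, -1/4) = 51/8.

51/8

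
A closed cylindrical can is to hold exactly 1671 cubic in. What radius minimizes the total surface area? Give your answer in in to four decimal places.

With radius r and height h, πr²h = 1671 so h = 1671/(πr²), and S(r) = 2πr² + 2πrh = 2πr² + 2·1671/r.
S'(r) = 4πr − 2·1671/r² = 0 ⇒ r³ = 1671/(2π), so r ≈ 6.4308 and h = 2r ≈ 12.8616.
S''(r) = 4π + 4·1671/r³ > 0, so this is the minimum; S ≈ 779.5288.

6.4308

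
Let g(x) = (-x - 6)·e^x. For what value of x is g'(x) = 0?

-7

Differentiating with the product rule gives g'(x) = (-x - 7)·e^x. Since e^x > 0, the only critical point is x = -7.
g''(-7) has the same sign as -1 < 0, so this is a local maximum.
g(-7) = (1)·e^(-7) ≈ 0.0009.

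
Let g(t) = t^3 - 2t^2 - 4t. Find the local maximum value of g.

40/27

Critical points: g'(t) = 3t^2 - 4t - 4 vanishes at t = -2/3, 2.
Second-derivative test with g''(t) = 6t - 4: g''(-2/3) = -8 < 0 ⇒ local maximum; g''(2) = 8 > 0 ⇒ local minimum.
Thus g has its local maximum at t = -2/3, with value 40/27.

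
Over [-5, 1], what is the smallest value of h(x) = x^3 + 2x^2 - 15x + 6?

The derivative is 3x^2 + 4x - 15, whose only zero in [-5, 1] is x = -3.
Candidates: h(-5) = 6,  h(-3) = 42,  h(1) = -6.
The minimum over the interval is -6, attained at x = 1.

-6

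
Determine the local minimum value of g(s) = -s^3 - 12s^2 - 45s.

g'(s) = -3s^2 - 24s - 45. Setting g'(s) = 0 gives s ∈ {-5, -3}.
Since g''(s) = -6s - 24, we get g''(-5) = 6 > 0 ⇒ local minimum; g''(-3) = -6 < 0 ⇒ local maximum.
Thus g has its local minimum at s = -5, with value 50.

50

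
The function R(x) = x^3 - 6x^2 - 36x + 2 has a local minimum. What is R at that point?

R'(x) = 3x^2 - 12x - 36 = 0 at x = -2, 6.
Second-derivative test with R''(x) = 6x - 12: R''(-2) = -24 < 0 ⇒ local maximum; R''(6) = 24 > 0 ⇒ local minimum.
Thus R has its local minimum at x = 6, with value -214.

-214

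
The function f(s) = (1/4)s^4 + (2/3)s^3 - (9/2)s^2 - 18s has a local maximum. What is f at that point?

50/3

f'(s) = s^3 + 2s^2 - 9s - 18 = 0 at s = -3, -2, 3.
f''(s) = 3s^2 + 4s - 9. f''(-3) = 6 > 0 ⇒ local minimum; f''(-2) = -5 < 0 ⇒ local maximum; f''(3) = 30 > 0 ⇒ local minimum.
So the local maximum value is f(-2) = 50/3.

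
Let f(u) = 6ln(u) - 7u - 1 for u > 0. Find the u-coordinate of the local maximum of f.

f'(u) = 6/u − 7 = 0 gives u = 6/7.
f''(u) = -6/u², which is negative for u > 0, so this is a local maximum.
f(6/7) = 6·ln(6/7) - 6 - 1 ≈ -7.9249.

6/7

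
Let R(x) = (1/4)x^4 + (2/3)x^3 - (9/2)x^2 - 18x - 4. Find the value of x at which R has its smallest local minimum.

3

R'(x) = x^3 + 2x^2 - 9x - 18. Setting R'(x) = 0 gives x ∈ {-3, -2, 3}.
Since R''(x) = 3x^2 + 4x - 9, we get R''(-3) = 6 > 0 ⇒ local minimum; R''(-2) = -5 < 0 ⇒ local maximum; R''(3) = 30 > 0 ⇒ local minimum.
Thus R has its smallest local minimum at x = 3, with value -241/4.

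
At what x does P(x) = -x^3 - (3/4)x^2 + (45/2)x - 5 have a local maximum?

P'(x) = -3x^2 - (3/2)x + 45/2. Setting P'(x) = 0 gives x ∈ {-3, 5/2}.
Second-derivative test with P''(x) = -6x - 3/2: P''(-3) = 33/2 > 0 ⇒ local minimum; P''(5/2) = -33/2 < 0 ⇒ local maximum.
Thus P has its local maximum at x = 5/2, with value 495/16.

5/2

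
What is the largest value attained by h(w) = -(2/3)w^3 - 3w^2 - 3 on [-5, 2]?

The derivative is -2w^2 - 6w, which vanishes at w = -3 and w = 0.
Evaluating at the critical points and endpoints: h(-5) = 16/3,  h(-3) = -12,  h(0) = -3,  h(2) = -61/3.
The maximum over the interval is 16/3, attained at w = -5.

16/3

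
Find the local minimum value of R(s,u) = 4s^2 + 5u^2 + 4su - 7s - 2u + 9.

∂R/∂s = 8s + 4u - 7 = 0 and ∂R/∂u = 4s + 10u - 2 = 0, so (s, u) = (31/32, -3/16).
The Hessian has R_{ss} = 8, R_{uu} = 10, R_{su} = 4, giving D = 64 > 0 with R_{ss} > 0, so the point is a local minimum.
R(31/32, -3/16) = 371/64.

371/64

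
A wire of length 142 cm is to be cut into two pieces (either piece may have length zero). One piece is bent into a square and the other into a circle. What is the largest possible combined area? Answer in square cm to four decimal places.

1604.6001

Let x be the length used for the square. Square side x/4; circle radius (142−x)/(2π).
A(x) = (x/4)² + π·((142−x)/(2π))² = x²/16 + (142−x)²/(4π) for 0 ≤ x ≤ 142. A'(x) = x/8 − (142−x)/(2π) = 0 gives x = 4·142/(π+4) ≈ 79.5341.
A'' > 0, so the interior critical point is a minimum; the maximum is at an endpoint. A(0) = 1604.6001 and A(142) = 1260.2500, so the largest area is 1604.6001.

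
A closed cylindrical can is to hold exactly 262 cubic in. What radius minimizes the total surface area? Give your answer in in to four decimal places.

With radius r and height h, πr²h = 262 so h = 262/(πr²), and S(r) = 2πr² + 2πrh = 2πr² + 2·262/r.
S'(r) = 4πr − 2·262/r² = 0 ⇒ r³ = 262/(2π), so r ≈ 3.4677 and h = 2r ≈ 6.9354.
S''(r) = 4π + 4·262/r³ > 0, so this is the minimum; S ≈ 226.6638.

3.4677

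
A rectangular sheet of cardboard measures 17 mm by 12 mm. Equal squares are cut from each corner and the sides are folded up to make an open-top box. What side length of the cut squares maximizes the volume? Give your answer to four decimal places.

With cut size x, the volume is V(x) = x(17 − 2x)(12 − 2x) for 0 < x < 6.
V'(x) = 12x^2 − 116x + 204. Setting V'(x) = 0 gives x ≈ 2.3112 (the root in (0, 6)).
V''(x) = 24x − 116 is negative there, so this is the maximum; V ≈ 211.0518.

2.3112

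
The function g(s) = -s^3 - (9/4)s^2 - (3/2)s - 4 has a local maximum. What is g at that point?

-59/16

Critical points: g'(s) = -3s^2 - (9/2)s - 3/2 vanishes at s = -1, -1/2.
g''(s) = -6s - 9/2. g''(-1) = 3/2 > 0 ⇒ local minimum; g''(-1/2) = -3/2 < 0 ⇒ local maximum.
The local maximum is g(-1/2) = -59/16.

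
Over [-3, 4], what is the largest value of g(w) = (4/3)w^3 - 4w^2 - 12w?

The derivative is 4w^2 - 8w - 12, which vanishes at w = -1 and w = 3.
Candidates: g(-3) = -36,  g(-1) = 20/3,  g(3) = -36,  g(4) = -80/3.
Hence the absolute maximum is 20/3 at w = -1.

20/3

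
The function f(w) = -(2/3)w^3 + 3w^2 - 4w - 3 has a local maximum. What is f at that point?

-13/3

f'(w) = -2w^2 + 6w - 4. Setting f'(w) = 0 gives w ∈ {1, 2}.
f''(w) = -4w + 6. f''(1) = 2 > 0 ⇒ local minimum; f''(2) = -2 < 0 ⇒ local maximum.
Thus f has its local maximum at w = 2, with value -13/3.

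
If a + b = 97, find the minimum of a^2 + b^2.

9409/2

With a + b = 97, a^2 + b^2 = a^2 + (97 − a)^2.
The derivative 2a − 2(97 − a) = 4a − 194 vanishes at a = 97/2; second derivative 4 > 0, a minimum.
The minimum is 2·(97/2)^2 = 9409/2.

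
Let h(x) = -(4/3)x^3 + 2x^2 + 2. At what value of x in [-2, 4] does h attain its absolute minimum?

Differentiating, h'(x) = -4x^2 + 4x; which vanishes at x = 0 and x = 1.
Candidates: h(-2) = 62/3, h(0) = 2, h(1) = 8/3, h(4) = -154/3.
Hence the absolute minimum is -154/3 at x = 4.

4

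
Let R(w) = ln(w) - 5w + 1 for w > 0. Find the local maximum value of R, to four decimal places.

R'(w) = 1/w − 5 = 0 gives w = 1/5.
R''(w) = -1/w², which is negative for w > 0, so this is a local maximum.
R(1/5) = 1·ln(1/5) - 1 + 1 ≈ -1.6094.

-1.6094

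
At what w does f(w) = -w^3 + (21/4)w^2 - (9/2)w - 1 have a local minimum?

f'(w) = -3w^2 + (21/2)w - 9/2. Setting f'(w) = 0 gives w ∈ {1/2, 3}.
f''(w) = -6w + 21/2. f''(1/2) = 15/2 > 0 ⇒ local minimum; f''(3) = -15/2 < 0 ⇒ local maximum.
Thus f has its local minimum at w = 1/2, with value -33/16.

1/2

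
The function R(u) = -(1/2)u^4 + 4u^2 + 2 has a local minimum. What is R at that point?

2

R'(u) = -2u^3 + 8u = 0 at u = -2, 0, 2.
Second-derivative test with R''(u) = -6u^2 + 8: R''(-2) = -16 < 0 ⇒ local maximum; R''(0) = 8 > 0 ⇒ local minimum; R''(2) = -16 < 0 ⇒ local maximum.
Thus R has its local minimum at u = 0, with value 2.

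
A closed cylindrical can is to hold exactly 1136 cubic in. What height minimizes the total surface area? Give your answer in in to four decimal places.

11.3091

With radius r and height h, πr²h = 1136 so h = 1136/(πr²), and S(r) = 2πr² + 2πrh = 2πr² + 2·1136/r.
S'(r) = 4πr − 2·1136/r² = 0 ⇒ r³ = 1136/(2π), so r ≈ 5.6546 and h = 2r ≈ 11.3091.
S''(r) = 4π + 4·1136/r³ > 0, so this is the minimum; S ≈ 602.6985.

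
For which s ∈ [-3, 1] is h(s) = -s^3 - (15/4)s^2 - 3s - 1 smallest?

Differentiating, h'(s) = -3s^2 - (15/2)s - 3; which vanishes at s = -2 and s = -1/2.
Candidates: h(-3) = 5/4; h(-2) = -2; h(-1/2) = -5/16; h(1) = -35/4.
Hence the absolute minimum is -35/4 at s = 1.

1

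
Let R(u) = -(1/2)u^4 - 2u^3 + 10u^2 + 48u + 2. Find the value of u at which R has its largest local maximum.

3

Critical points: R'(u) = -2u^3 - 6u^2 + 20u + 48 vanishes at u = -4, -2, 3.
Since R''(u) = -6u^2 - 12u + 20, we get R''(-4) = -28 < 0 ⇒ local maximum; R''(-2) = 20 > 0 ⇒ local minimum; R''(3) = -70 < 0 ⇒ local maximum.
So the largest local maximum value is R(3) = 283/2.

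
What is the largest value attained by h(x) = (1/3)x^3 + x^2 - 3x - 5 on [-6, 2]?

4

Differentiating, h'(x) = x^2 + 2x - 3; which vanishes at x = -3 and x = 1.
Evaluating at the critical points and endpoints: h(-6) = -23, h(-3) = 4, h(1) = -20/3, h(2) = -13/3.
Hence the absolute maximum is 4 at x = -3.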